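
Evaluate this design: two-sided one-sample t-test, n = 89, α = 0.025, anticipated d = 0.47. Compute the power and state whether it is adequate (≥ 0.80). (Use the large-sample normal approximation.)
Power ≈ 0.99; the study is adequately powered (power ≥ 0.80)

Power calculation (one-sample t-test, normal approximation):
z_β = d · √n - z_{α/2}
z_β = 0.47 · √89 - 2.241
z_β = 0.47 · 9.434 - 2.241
z_β = 2.193

Power = Φ(z_β) = Φ(2.193) ≈ 0.986

Effect size d = 0.47 is small by Cohen's convention (0.2/0.5/0.8).

Threshold: power ≥ 0.80 is conventionally adequate.
Power ≈ 0.99 → the study is adequately powered (power ≥ 0.80).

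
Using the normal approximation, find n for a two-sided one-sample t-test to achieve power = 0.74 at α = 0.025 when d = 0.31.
n = 87

Sample size formula (one-sample t-test, normal approximation):
n = ((z_{α/2} + z_β) / d)²

z_{α/2} = 2.241 (for α = 0.025, two-sided)
z_β = 0.643 (for power = 0.74)
d = 0.31

n = ((2.241 + 0.643) / 0.31)²
n = (9.303)²
n ≈ 86.55
Round up to the next whole number: n = 87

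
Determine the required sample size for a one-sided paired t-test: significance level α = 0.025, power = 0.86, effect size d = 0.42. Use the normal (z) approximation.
n = 53 pairs

Sample size formula (paired t-test, normal approximation):
n = ((z_α + z_β) / d)²

z_α = 1.960 (for α = 0.025, one-sided)
z_β = 1.080 (for power = 0.86)
d = 0.42

n = ((1.960 + 1.080) / 0.42)²
n = (7.238)²
n ≈ 52.39
Round up to the next whole number: n = 53 pairs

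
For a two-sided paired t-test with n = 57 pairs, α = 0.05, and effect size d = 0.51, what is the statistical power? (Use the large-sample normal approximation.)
Power ≈ 0.97

Power calculation (paired t-test, normal approximation):
z_β = d · √n - z_{α/2}
z_β = 0.51 · √57 - 1.960
z_β = 0.51 · 7.550 - 1.960
z_β = 1.890

Power = Φ(z_β) = Φ(1.890) ≈ 0.971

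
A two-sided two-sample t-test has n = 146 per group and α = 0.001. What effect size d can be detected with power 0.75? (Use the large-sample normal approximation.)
d ≈ 0.46

Minimum detectable effect (two-sample t-test, normal approximation):
d = (z_{α/2} + z_β) / √(n/2)
d = (3.291 + 0.674) / √(146/2)
d = 3.965 / 8.544
d ≈ 0.46

By Cohen's convention (0.2 small / 0.5 medium / 0.8 large): small effect.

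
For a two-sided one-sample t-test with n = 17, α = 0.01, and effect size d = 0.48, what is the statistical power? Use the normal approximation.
Power ≈ 0.28

Power calculation (one-sample t-test, normal approximation):
z_β = d · √n - z_{α/2}
z_β = 0.48 · √17 - 2.576
z_β = 0.48 · 4.123 - 2.576
z_β = -0.597

Power = Φ(z_β) = Φ(-0.597) ≈ 0.275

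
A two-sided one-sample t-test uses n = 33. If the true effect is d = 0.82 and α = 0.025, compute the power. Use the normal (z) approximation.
Power ≈ 0.99

Power calculation (one-sample t-test, normal approximation):
z_β = d · √n - z_{α/2}
z_β = 0.82 · √33 - 2.241
z_β = 0.82 · 5.745 - 2.241
z_β = 2.469

Power = Φ(z_β) = Φ(2.469) ≈ 0.993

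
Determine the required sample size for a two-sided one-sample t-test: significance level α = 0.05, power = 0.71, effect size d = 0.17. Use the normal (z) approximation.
n = 219

Sample size formula (one-sample t-test, normal approximation):
n = ((z_{α/2} + z_β) / d)²

z_{α/2} = 1.960 (for α = 0.05, two-sided)
z_β = 0.553 (for power = 0.71)
d = 0.17

n = ((1.960 + 0.553) / 0.17)²
n = (14.782)²
n ≈ 218.51
Round up to the next whole number: n = 219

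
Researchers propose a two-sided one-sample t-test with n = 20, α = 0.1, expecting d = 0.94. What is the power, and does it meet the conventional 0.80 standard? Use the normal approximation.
Power ≈ 0.99; the study is adequately powered (power ≥ 0.80)

Power calculation (one-sample t-test, normal approximation):
z_β = d · √n - z_{α/2}
z_β = 0.94 · √20 - 1.645
z_β = 0.94 · 4.472 - 1.645
z_β = 2.559

Power = Φ(z_β) = Φ(2.559) ≈ 0.995

Effect size d = 0.94 is large by Cohen's convention (0.2/0.5/0.8).

Threshold: power ≥ 0.80 is conventionally adequate.
Power ≈ 0.99 → the study is adequately powered (power ≥ 0.80).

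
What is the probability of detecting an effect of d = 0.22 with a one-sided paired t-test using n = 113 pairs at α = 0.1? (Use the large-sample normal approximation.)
Power ≈ 0.85

Power calculation (paired t-test, normal approximation):
z_β = d · √n - z_α
z_β = 0.22 · √113 - 1.282
z_β = 0.22 · 10.630 - 1.282
z_β = 1.057

Power = Φ(z_β) = Φ(1.057) ≈ 0.855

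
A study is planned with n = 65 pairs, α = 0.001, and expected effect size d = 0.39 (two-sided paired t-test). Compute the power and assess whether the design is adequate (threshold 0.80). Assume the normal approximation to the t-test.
Power ≈ 0.44; the study is underpowered (power < 0.80)

Power calculation (paired t-test, normal approximation):
z_β = d · √n - z_{α/2}
z_β = 0.39 · √65 - 3.291
z_β = 0.39 · 8.062 - 3.291
z_β = -0.146

Power = Φ(z_β) = Φ(-0.146) ≈ 0.442

Effect size d = 0.39 is small by Cohen's convention (0.2/0.5/0.8).

Threshold: power ≥ 0.80 is conventionally adequate.
Power ≈ 0.44 → the study is underpowered (power < 0.80).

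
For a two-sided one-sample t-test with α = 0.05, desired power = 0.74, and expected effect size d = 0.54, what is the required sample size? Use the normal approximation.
n = 24

Sample size formula (one-sample t-test, normal approximation):
n = ((z_{α/2} + z_β) / d)²

z_{α/2} = 1.960 (for α = 0.05, two-sided)
z_β = 0.643 (for power = 0.74)
d = 0.54

n = ((1.960 + 0.643) / 0.54)²
n = (4.820)²
n ≈ 23.23
Round up to the next whole number: n = 24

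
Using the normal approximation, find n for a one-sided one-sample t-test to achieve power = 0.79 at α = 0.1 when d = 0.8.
n = 7

Sample size formula (one-sample t-test, normal approximation):
n = ((z_α + z_β) / d)²

z_α = 1.282 (for α = 0.1, one-sided)
z_β = 0.806 (for power = 0.79)
d = 0.8

n = ((1.282 + 0.806) / 0.8)²
n = (2.610)²
n ≈ 6.81
Round up to the next whole number: n = 7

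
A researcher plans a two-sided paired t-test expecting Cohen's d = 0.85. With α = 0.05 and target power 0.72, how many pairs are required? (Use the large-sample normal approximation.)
n = 9 pairs

Sample size formula (paired t-test, normal approximation):
n = ((z_{α/2} + z_β) / d)²

z_{α/2} = 1.960 (for α = 0.05, two-sided)
z_β = 0.583 (for power = 0.72)
d = 0.85

n = ((1.960 + 0.583) / 0.85)²
n = (2.992)²
n ≈ 8.95
Round up to the next whole number: n = 9 pairs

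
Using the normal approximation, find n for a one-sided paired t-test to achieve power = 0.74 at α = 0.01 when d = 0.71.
n = 18 pairs

Sample size formula (paired t-test, normal approximation):
n = ((z_α + z_β) / d)²

z_α = 2.326 (for α = 0.01, one-sided)
z_β = 0.643 (for power = 0.74)
d = 0.71

n = ((2.326 + 0.643) / 0.71)²
n = (4.182)²
n ≈ 17.49
Round up to the next whole number: n = 18 pairs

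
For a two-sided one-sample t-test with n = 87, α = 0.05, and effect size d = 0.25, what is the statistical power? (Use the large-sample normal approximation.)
Power ≈ 0.65

Power calculation (one-sample t-test, normal approximation):
z_β = d · √n - z_{α/2}
z_β = 0.25 · √87 - 1.960
z_β = 0.25 · 9.327 - 1.960
z_β = 0.372

Power = Φ(z_β) = Φ(0.372) ≈ 0.645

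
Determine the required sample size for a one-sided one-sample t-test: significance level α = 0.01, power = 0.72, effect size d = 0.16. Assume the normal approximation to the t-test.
n = 331

Sample size formula (one-sample t-test, normal approximation):
n = ((z_α + z_β) / d)²

z_α = 2.326 (for α = 0.01, one-sided)
z_β = 0.583 (for power = 0.72)
d = 0.16

n = ((2.326 + 0.583) / 0.16)²
n = (18.181)²
n ≈ 330.55
Round up to the next whole number: n = 331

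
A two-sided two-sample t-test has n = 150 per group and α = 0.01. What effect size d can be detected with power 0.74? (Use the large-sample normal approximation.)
d ≈ 0.37

Minimum detectable effect (two-sample t-test, normal approximation):
d = (z_{α/2} + z_β) / √(n/2)
d = (2.576 + 0.643) / √(150/2)
d = 3.219 / 8.660
d ≈ 0.37

By Cohen's convention (0.2 small / 0.5 medium / 0.8 large): small effect.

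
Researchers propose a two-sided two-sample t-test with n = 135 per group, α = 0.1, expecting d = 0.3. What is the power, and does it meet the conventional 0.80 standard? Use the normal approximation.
Power ≈ 0.79; the study is underpowered (power < 0.80)

Power calculation (two-sample t-test, normal approximation):
z_β = d · √(n/2) - z_{α/2}
z_β = 0.3 · √(135/2) - 1.645
z_β = 0.3 · 8.216 - 1.645
z_β = 0.820

Power = Φ(z_β) = Φ(0.820) ≈ 0.794

Effect size d = 0.3 is small by Cohen's convention (0.2/0.5/0.8).

Threshold: power ≥ 0.80 is conventionally adequate.
Power ≈ 0.79 → the study is underpowered (power < 0.80).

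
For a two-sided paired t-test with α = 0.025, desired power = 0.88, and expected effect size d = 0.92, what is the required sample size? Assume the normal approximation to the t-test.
n = 14 pairs

Sample size formula (paired t-test, normal approximation):
n = ((z_{α/2} + z_β) / d)²

z_{α/2} = 2.241 (for α = 0.025, two-sided)
z_β = 1.175 (for power = 0.88)
d = 0.92

n = ((2.241 + 1.175) / 0.92)²
n = (3.713)²
n ≈ 13.79
Round up to the next whole number: n = 14 pairs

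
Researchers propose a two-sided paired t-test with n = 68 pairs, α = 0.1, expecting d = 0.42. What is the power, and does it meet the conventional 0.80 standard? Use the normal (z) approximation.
Power ≈ 0.97; the study is adequately powered (power ≥ 0.80)

Power calculation (paired t-test, normal approximation):
z_β = d · √n - z_{α/2}
z_β = 0.42 · √68 - 1.645
z_β = 0.42 · 8.246 - 1.645
z_β = 1.819

Power = Φ(z_β) = Φ(1.819) ≈ 0.966

Effect size d = 0.42 is small by Cohen's convention (0.2/0.5/0.8).

Threshold: power ≥ 0.80 is conventionally adequate.
Power ≈ 0.97 → the study is adequately powered (power ≥ 0.80).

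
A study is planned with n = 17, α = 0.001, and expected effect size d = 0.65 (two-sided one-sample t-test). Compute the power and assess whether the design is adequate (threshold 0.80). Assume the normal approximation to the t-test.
Power ≈ 0.27; the study is underpowered (power < 0.80)

Power calculation (one-sample t-test, normal approximation):
z_β = d · √n - z_{α/2}
z_β = 0.65 · √17 - 3.291
z_β = 0.65 · 4.123 - 3.291
z_β = -0.611

Power = Φ(z_β) = Φ(-0.611) ≈ 0.271

Effect size d = 0.65 is medium by Cohen's convention (0.2/0.5/0.8).

Threshold: power ≥ 0.80 is conventionally adequate.
Power ≈ 0.27 → the study is underpowered (power < 0.80).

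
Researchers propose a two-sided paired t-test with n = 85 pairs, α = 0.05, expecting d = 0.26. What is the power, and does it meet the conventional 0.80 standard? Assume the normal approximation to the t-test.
Power ≈ 0.67; the study is underpowered (power < 0.80)

Power calculation (paired t-test, normal approximation):
z_β = d · √n - z_{α/2}
z_β = 0.26 · √85 - 1.960
z_β = 0.26 · 9.220 - 1.960
z_β = 0.437

Power = Φ(z_β) = Φ(0.437) ≈ 0.669

Effect size d = 0.26 is small by Cohen's convention (0.2/0.5/0.8).

Threshold: power ≥ 0.80 is conventionally adequate.
Power ≈ 0.67 → the study is underpowered (power < 0.80).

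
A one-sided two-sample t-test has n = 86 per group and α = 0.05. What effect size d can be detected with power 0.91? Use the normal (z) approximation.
d ≈ 0.46

Minimum detectable effect (two-sample t-test, normal approximation):
d = (z_α + z_β) / √(n/2)
d = (1.645 + 1.341) / √(86/2)
d = 2.986 / 6.557
d ≈ 0.46

By Cohen's convention (0.2 small / 0.5 medium / 0.8 large): small effect.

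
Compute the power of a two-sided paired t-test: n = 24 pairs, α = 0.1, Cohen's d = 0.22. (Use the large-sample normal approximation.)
Power ≈ 0.29

Power calculation (paired t-test, normal approximation):
z_β = d · √n - z_{α/2}
z_β = 0.22 · √24 - 1.645
z_β = 0.22 · 4.899 - 1.645
z_β = -0.567

Power = Φ(z_β) = Φ(-0.567) ≈ 0.285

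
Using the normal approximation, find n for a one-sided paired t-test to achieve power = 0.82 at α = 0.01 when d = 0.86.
n = 15 pairs

Sample size formula (paired t-test, normal approximation):
n = ((z_α + z_β) / d)²

z_α = 2.326 (for α = 0.01, one-sided)
z_β = 0.915 (for power = 0.82)
d = 0.86

n = ((2.326 + 0.915) / 0.86)²
n = (3.769)²
n ≈ 14.21
Round up to the next whole number: n = 15 pairs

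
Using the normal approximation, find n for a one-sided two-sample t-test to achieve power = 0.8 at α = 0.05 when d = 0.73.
n = 24 per group

Sample size formula (two-sample t-test, normal approximation):
n = 2 · ((z_α + z_β) / d)²

z_α = 1.645 (for α = 0.05, one-sided)
z_β = 0.842 (for power = 0.8)
d = 0.73

n = 2 · ((1.645 + 0.842) / 0.73)²
n = 2 · (3.407)²
n ≈ 23.22
Round up to the next whole number: n = 24 per group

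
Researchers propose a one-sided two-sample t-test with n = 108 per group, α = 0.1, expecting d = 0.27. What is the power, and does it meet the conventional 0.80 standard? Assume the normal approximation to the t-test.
Power ≈ 0.76; the study is underpowered (power < 0.80)

Power calculation (two-sample t-test, normal approximation):
z_β = d · √(n/2) - z_α
z_β = 0.27 · √(108/2) - 1.282
z_β = 0.27 · 7.348 - 1.282
z_β = 0.703

Power = Φ(z_β) = Φ(0.703) ≈ 0.759

Effect size d = 0.27 is small by Cohen's convention (0.2/0.5/0.8).

Threshold: power ≥ 0.80 is conventionally adequate.
Power ≈ 0.76 → the study is underpowered (power < 0.80).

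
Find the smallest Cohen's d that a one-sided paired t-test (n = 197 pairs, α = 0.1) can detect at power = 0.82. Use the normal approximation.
d ≈ 0.16

Minimum detectable effect (paired t-test, normal approximation):
d = (z_α + z_β) / √n
d = (1.282 + 0.915) / √197
d = 2.197 / 14.036
d ≈ 0.16

By Cohen's convention (0.2 small / 0.5 medium / 0.8 large): very small effect.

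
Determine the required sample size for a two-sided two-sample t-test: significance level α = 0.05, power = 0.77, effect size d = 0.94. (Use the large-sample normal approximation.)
n = 17 per group

Sample size formula (two-sample t-test, normal approximation):
n = 2 · ((z_{α/2} + z_β) / d)²

z_{α/2} = 1.960 (for α = 0.05, two-sided)
z_β = 0.739 (for power = 0.77)
d = 0.94

n = 2 · ((1.960 + 0.739) / 0.94)²
n = 2 · (2.871)²
n ≈ 16.49
Round up to the next whole number: n = 17 per group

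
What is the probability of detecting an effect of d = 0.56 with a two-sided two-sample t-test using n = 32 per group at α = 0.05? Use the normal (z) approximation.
Power ≈ 0.61

Power calculation (two-sample t-test, normal approximation):
z_β = d · √(n/2) - z_{α/2}
z_β = 0.56 · √(32/2) - 1.960
z_β = 0.56 · 4.000 - 1.960
z_β = 0.280

Power = Φ(z_β) = Φ(0.280) ≈ 0.610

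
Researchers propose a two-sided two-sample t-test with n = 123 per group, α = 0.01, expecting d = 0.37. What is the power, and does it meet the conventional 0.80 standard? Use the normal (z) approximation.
Power ≈ 0.63; the study is underpowered (power < 0.80)

Power calculation (two-sample t-test, normal approximation):
z_β = d · √(n/2) - z_{α/2}
z_β = 0.37 · √(123/2) - 2.576
z_β = 0.37 · 7.842 - 2.576
z_β = 0.326

Power = Φ(z_β) = Φ(0.326) ≈ 0.628

Effect size d = 0.37 is small by Cohen's convention (0.2/0.5/0.8).

Threshold: power ≥ 0.80 is conventionally adequate.
Power ≈ 0.63 → the study is underpowered (power < 0.80).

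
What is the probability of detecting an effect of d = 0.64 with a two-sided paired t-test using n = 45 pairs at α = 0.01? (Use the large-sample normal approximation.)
Power ≈ 0.96

Power calculation (paired t-test, normal approximation):
z_β = d · √n - z_{α/2}
z_β = 0.64 · √45 - 2.576
z_β = 0.64 · 6.708 - 2.576
z_β = 1.717

Power = Φ(z_β) = Φ(1.717) ≈ 0.957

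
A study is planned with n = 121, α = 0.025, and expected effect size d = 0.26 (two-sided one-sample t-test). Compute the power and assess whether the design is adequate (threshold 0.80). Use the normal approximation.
Power ≈ 0.73; the study is underpowered (power < 0.80)

Power calculation (one-sample t-test, normal approximation):
z_β = d · √n - z_{α/2}
z_β = 0.26 · √121 - 2.241
z_β = 0.26 · 11.000 - 2.241
z_β = 0.619

Power = Φ(z_β) = Φ(0.619) ≈ 0.732

Effect size d = 0.26 is small by Cohen's convention (0.2/0.5/0.8).

Threshold: power ≥ 0.80 is conventionally adequate.
Power ≈ 0.73 → the study is underpowered (power < 0.80).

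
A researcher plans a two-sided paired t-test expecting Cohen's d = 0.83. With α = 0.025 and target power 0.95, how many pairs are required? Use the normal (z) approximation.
n = 22 pairs

Sample size formula (paired t-test, normal approximation):
n = ((z_{α/2} + z_β) / d)²

z_{α/2} = 2.241 (for α = 0.025, two-sided)
z_β = 1.645 (for power = 0.95)
d = 0.83

n = ((2.241 + 1.645) / 0.83)²
n = (4.682)²
n ≈ 21.92
Round up to the next whole number: n = 22 pairs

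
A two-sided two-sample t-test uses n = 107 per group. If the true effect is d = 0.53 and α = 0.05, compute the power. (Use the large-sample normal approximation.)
Power ≈ 0.97

Power calculation (two-sample t-test, normal approximation):
z_β = d · √(n/2) - z_{α/2}
z_β = 0.53 · √(107/2) - 1.960
z_β = 0.53 · 7.314 - 1.960
z_β = 1.917

Power = Φ(z_β) = Φ(1.917) ≈ 0.972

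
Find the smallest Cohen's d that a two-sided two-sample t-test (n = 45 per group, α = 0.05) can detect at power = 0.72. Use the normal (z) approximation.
d ≈ 0.54

Minimum detectable effect (two-sample t-test, normal approximation):
d = (z_{α/2} + z_β) / √(n/2)
d = (1.960 + 0.583) / √(45/2)
d = 2.543 / 4.743
d ≈ 0.54

By Cohen's convention (0.2 small / 0.5 medium / 0.8 large): medium effect.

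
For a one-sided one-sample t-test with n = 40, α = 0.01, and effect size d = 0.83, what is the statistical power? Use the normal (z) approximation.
Power ≈ 1.00

Power calculation (one-sample t-test, normal approximation):
z_β = d · √n - z_α
z_β = 0.83 · √40 - 2.326
z_β = 0.83 · 6.325 - 2.326
z_β = 2.923

Power = Φ(z_β) = Φ(2.923) ≈ 0.998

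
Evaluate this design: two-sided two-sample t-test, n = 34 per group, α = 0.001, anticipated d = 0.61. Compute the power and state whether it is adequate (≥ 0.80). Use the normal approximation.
Power ≈ 0.22; the study is underpowered (power < 0.80)

Power calculation (two-sample t-test, normal approximation):
z_β = d · √(n/2) - z_{α/2}
z_β = 0.61 · √(34/2) - 3.291
z_β = 0.61 · 4.123 - 3.291
z_β = -0.775

Power = Φ(z_β) = Φ(-0.775) ≈ 0.219

Effect size d = 0.61 is medium by Cohen's convention (0.2/0.5/0.8).

Threshold: power ≥ 0.80 is conventionally adequate.
Power ≈ 0.22 → the study is underpowered (power < 0.80).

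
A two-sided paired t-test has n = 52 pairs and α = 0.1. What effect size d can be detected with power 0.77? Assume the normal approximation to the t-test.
d ≈ 0.33

Minimum detectable effect (paired t-test, normal approximation):
d = (z_{α/2} + z_β) / √n
d = (1.645 + 0.739) / √52
d = 2.384 / 7.211
d ≈ 0.33

By Cohen's convention (0.2 small / 0.5 medium / 0.8 large): small effect.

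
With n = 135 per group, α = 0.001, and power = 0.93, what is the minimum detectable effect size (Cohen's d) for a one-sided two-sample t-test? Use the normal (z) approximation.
d ≈ 0.56

Minimum detectable effect (two-sample t-test, normal approximation):
d = (z_α + z_β) / √(n/2)
d = (3.090 + 1.476) / √(135/2)
d = 4.566 / 8.216
d ≈ 0.56

By Cohen's convention (0.2 small / 0.5 medium / 0.8 large): medium effect.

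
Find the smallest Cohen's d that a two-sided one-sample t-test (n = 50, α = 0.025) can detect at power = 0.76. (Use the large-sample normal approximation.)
d ≈ 0.42

Minimum detectable effect (one-sample t-test, normal approximation):
d = (z_{α/2} + z_β) / √n
d = (2.241 + 0.706) / √50
d = 2.948 / 7.071
d ≈ 0.42

By Cohen's convention (0.2 small / 0.5 medium / 0.8 large): small effect.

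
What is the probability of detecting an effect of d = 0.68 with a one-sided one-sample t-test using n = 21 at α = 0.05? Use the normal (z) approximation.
Power ≈ 0.93

Power calculation (one-sample t-test, normal approximation):
z_β = d · √n - z_α
z_β = 0.68 · √21 - 1.645
z_β = 0.68 · 4.583 - 1.645
z_β = 1.471

Power = Φ(z_β) = Φ(1.471) ≈ 0.929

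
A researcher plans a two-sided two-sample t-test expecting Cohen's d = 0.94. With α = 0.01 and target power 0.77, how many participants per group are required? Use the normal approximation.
n = 25 per group

Sample size formula (two-sample t-test, normal approximation):
n = 2 · ((z_{α/2} + z_β) / d)²

z_{α/2} = 2.576 (for α = 0.01, two-sided)
z_β = 0.739 (for power = 0.77)
d = 0.94

n = 2 · ((2.576 + 0.739) / 0.94)²
n = 2 · (3.527)²
n ≈ 24.88
Round up to the next whole number: n = 25 per group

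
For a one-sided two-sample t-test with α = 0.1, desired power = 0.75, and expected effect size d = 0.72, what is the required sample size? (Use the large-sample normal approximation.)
n = 15 per group

Sample size formula (two-sample t-test, normal approximation):
n = 2 · ((z_α + z_β) / d)²

z_α = 1.282 (for α = 0.1, one-sided)
z_β = 0.674 (for power = 0.75)
d = 0.72

n = 2 · ((1.282 + 0.674) / 0.72)²
n = 2 · (2.717)²
n ≈ 14.76
Round up to the next whole number: n = 15 per group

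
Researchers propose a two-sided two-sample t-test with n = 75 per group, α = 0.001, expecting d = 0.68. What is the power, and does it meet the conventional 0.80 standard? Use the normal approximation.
Power ≈ 0.81; the study is adequately powered (power ≥ 0.80)

Power calculation (two-sample t-test, normal approximation):
z_β = d · √(n/2) - z_{α/2}
z_β = 0.68 · √(75/2) - 3.291
z_β = 0.68 · 6.124 - 3.291
z_β = 0.874

Power = Φ(z_β) = Φ(0.874) ≈ 0.809

Effect size d = 0.68 is medium by Cohen's convention (0.2/0.5/0.8).

Threshold: power ≥ 0.80 is conventionally adequate.
Power ≈ 0.81 → the study is adequately powered (power ≥ 0.80).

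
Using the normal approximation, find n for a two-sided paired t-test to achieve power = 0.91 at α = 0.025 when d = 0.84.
n = 19 pairs

Sample size formula (paired t-test, normal approximation):
n = ((z_{α/2} + z_β) / d)²

z_{α/2} = 2.241 (for α = 0.025, two-sided)
z_β = 1.341 (for power = 0.91)
d = 0.84

n = ((2.241 + 1.341) / 0.84)²
n = (4.264)²
n ≈ 18.18
Round up to the next whole number: n = 19 pairs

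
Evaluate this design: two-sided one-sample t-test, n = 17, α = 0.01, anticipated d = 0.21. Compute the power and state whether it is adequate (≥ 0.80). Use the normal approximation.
Power ≈ 0.04; the study is underpowered (power < 0.80)

Power calculation (one-sample t-test, normal approximation):
z_β = d · √n - z_{α/2}
z_β = 0.21 · √17 - 2.576
z_β = 0.21 · 4.123 - 2.576
z_β = -1.710

Power = Φ(z_β) = Φ(-1.710) ≈ 0.044

Effect size d = 0.21 is small by Cohen's convention (0.2/0.5/0.8).

Threshold: power ≥ 0.80 is conventionally adequate.
Power ≈ 0.04 → the study is underpowered (power < 0.80).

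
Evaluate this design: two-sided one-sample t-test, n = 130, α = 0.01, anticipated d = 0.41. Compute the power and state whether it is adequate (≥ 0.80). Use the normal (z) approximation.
Power ≈ 0.98; the study is adequately powered (power ≥ 0.80)

Power calculation (one-sample t-test, normal approximation):
z_β = d · √n - z_{α/2}
z_β = 0.41 · √130 - 2.576
z_β = 0.41 · 11.402 - 2.576
z_β = 2.099

Power = Φ(z_β) = Φ(2.099) ≈ 0.982

Effect size d = 0.41 is small by Cohen's convention (0.2/0.5/0.8).

Threshold: power ≥ 0.80 is conventionally adequate.
Power ≈ 0.98 → the study is adequately powered (power ≥ 0.80).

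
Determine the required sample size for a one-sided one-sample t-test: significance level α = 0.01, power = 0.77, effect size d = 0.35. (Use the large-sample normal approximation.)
n = 77

Sample size formula (one-sample t-test, normal approximation):
n = ((z_α + z_β) / d)²

z_α = 2.326 (for α = 0.01, one-sided)
z_β = 0.739 (for power = 0.77)
d = 0.35

n = ((2.326 + 0.739) / 0.35)²
n = (8.757)²
n ≈ 76.69
Round up to the next whole number: n = 77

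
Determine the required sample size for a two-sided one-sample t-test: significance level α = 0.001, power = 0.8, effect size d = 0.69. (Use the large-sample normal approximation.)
n = 36

Sample size formula (one-sample t-test, normal approximation):
n = ((z_{α/2} + z_β) / d)²

z_{α/2} = 3.291 (for α = 0.001, two-sided)
z_β = 0.842 (for power = 0.8)
d = 0.69

n = ((3.291 + 0.842) / 0.69)²
n = (5.990)²
n ≈ 35.88
Round up to the next whole number: n = 36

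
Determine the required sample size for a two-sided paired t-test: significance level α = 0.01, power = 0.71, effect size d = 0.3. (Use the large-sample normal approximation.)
n = 109 pairs

Sample size formula (paired t-test, normal approximation):
n = ((z_{α/2} + z_β) / d)²

z_{α/2} = 2.576 (for α = 0.01, two-sided)
z_β = 0.553 (for power = 0.71)
d = 0.3

n = ((2.576 + 0.553) / 0.3)²
n = (10.430)²
n ≈ 108.78
Round up to the next whole number: n = 109 pairs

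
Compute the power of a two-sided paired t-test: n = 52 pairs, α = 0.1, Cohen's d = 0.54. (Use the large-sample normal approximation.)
Power ≈ 0.99

Power calculation (paired t-test, normal approximation):
z_β = d · √n - z_{α/2}
z_β = 0.54 · √52 - 1.645
z_β = 0.54 · 7.211 - 1.645
z_β = 2.249

Power = Φ(z_β) = Φ(2.249) ≈ 0.988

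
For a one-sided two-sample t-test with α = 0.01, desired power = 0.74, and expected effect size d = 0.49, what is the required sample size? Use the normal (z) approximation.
n = 74 per group

Sample size formula (two-sample t-test, normal approximation):
n = 2 · ((z_α + z_β) / d)²

z_α = 2.326 (for α = 0.01, one-sided)
z_β = 0.643 (for power = 0.74)
d = 0.49

n = 2 · ((2.326 + 0.643) / 0.49)²
n = 2 · (6.059)²
n ≈ 73.42
Round up to the next whole number: n = 74 per group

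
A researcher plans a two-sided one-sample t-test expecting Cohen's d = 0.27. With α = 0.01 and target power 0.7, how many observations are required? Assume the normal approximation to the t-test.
n = 132

Sample size formula (one-sample t-test, normal approximation):
n = ((z_{α/2} + z_β) / d)²

z_{α/2} = 2.576 (for α = 0.01, two-sided)
z_β = 0.524 (for power = 0.7)
d = 0.27

n = ((2.576 + 0.524) / 0.27)²
n = (11.481)²
n ≈ 131.81
Round up to the next whole number: n = 132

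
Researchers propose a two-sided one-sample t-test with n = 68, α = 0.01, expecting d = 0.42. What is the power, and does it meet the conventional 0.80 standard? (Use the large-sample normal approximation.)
Power ≈ 0.81; the study is adequately powered (power ≥ 0.80)

Power calculation (one-sample t-test, normal approximation):
z_β = d · √n - z_{α/2}
z_β = 0.42 · √68 - 2.576
z_β = 0.42 · 8.246 - 2.576
z_β = 0.888

Power = Φ(z_β) = Φ(0.888) ≈ 0.813

Effect size d = 0.42 is small by Cohen's convention (0.2/0.5/0.8).

Threshold: power ≥ 0.80 is conventionally adequate.
Power ≈ 0.81 → the study is adequately powered (power ≥ 0.80).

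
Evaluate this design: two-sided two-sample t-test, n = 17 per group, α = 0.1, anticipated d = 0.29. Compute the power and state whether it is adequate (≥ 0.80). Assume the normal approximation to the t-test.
Power ≈ 0.21; the study is underpowered (power < 0.80)

Power calculation (two-sample t-test, normal approximation):
z_β = d · √(n/2) - z_{α/2}
z_β = 0.29 · √(17/2) - 1.645
z_β = 0.29 · 2.915 - 1.645
z_β = -0.799

Power = Φ(z_β) = Φ(-0.799) ≈ 0.212

Effect size d = 0.29 is small by Cohen's convention (0.2/0.5/0.8).

Threshold: power ≥ 0.80 is conventionally adequate.
Power ≈ 0.21 → the study is underpowered (power < 0.80).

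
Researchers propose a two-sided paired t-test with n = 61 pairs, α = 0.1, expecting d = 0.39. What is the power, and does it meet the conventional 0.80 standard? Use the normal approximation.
Power ≈ 0.92; the study is adequately powered (power ≥ 0.80)

Power calculation (paired t-test, normal approximation):
z_β = d · √n - z_{α/2}
z_β = 0.39 · √61 - 1.645
z_β = 0.39 · 7.810 - 1.645
z_β = 1.401

Power = Φ(z_β) = Φ(1.401) ≈ 0.919

Effect size d = 0.39 is small by Cohen's convention (0.2/0.5/0.8).

Threshold: power ≥ 0.80 is conventionally adequate.
Power ≈ 0.92 → the study is adequately powered (power ≥ 0.80).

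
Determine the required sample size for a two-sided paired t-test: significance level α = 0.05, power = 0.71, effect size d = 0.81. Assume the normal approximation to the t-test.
n = 10 pairs

Sample size formula (paired t-test, normal approximation):
n = ((z_{α/2} + z_β) / d)²

z_{α/2} = 1.960 (for α = 0.05, two-sided)
z_β = 0.553 (for power = 0.71)
d = 0.81

n = ((1.960 + 0.553) / 0.81)²
n = (3.102)²
n ≈ 9.62
Round up to the next whole number: n = 10 pairs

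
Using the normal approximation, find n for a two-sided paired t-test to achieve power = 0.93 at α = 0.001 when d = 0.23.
n = 430 pairs

Sample size formula (paired t-test, normal approximation):
n = ((z_{α/2} + z_β) / d)²

z_{α/2} = 3.291 (for α = 0.001, two-sided)
z_β = 1.476 (for power = 0.93)
d = 0.23

n = ((3.291 + 1.476) / 0.23)²
n = (20.726)²
n ≈ 429.57
Round up to the next whole number: n = 430 pairs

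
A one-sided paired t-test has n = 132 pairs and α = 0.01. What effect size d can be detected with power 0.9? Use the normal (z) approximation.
d ≈ 0.31

Minimum detectable effect (paired t-test, normal approximation):
d = (z_α + z_β) / √n
d = (2.326 + 1.282) / √132
d = 3.608 / 11.489
d ≈ 0.31

By Cohen's convention (0.2 small / 0.5 medium / 0.8 large): small effect.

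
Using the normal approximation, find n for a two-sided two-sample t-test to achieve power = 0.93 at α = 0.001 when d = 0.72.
n = 88 per group

Sample size formula (two-sample t-test, normal approximation):
n = 2 · ((z_{α/2} + z_β) / d)²

z_{α/2} = 3.291 (for α = 0.001, two-sided)
z_β = 1.476 (for power = 0.93)
d = 0.72

n = 2 · ((3.291 + 1.476) / 0.72)²
n = 2 · (6.621)²
n ≈ 87.68
Round up to the next whole number: n = 88 per group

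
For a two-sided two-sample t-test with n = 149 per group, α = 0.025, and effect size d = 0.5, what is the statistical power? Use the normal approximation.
Power ≈ 0.98

Power calculation (two-sample t-test, normal approximation):
z_β = d · √(n/2) - z_{α/2}
z_β = 0.5 · √(149/2) - 2.241
z_β = 0.5 · 8.631 - 2.241
z_β = 2.074

Power = Φ(z_β) = Φ(2.074) ≈ 0.981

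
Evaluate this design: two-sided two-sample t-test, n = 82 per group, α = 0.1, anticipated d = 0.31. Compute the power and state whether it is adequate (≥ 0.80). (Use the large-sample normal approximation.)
Power ≈ 0.63; the study is underpowered (power < 0.80)

Power calculation (two-sample t-test, normal approximation):
z_β = d · √(n/2) - z_{α/2}
z_β = 0.31 · √(82/2) - 1.645
z_β = 0.31 · 6.403 - 1.645
z_β = 0.340

Power = Φ(z_β) = Φ(0.340) ≈ 0.633

Effect size d = 0.31 is small by Cohen's convention (0.2/0.5/0.8).

Threshold: power ≥ 0.80 is conventionally adequate.
Power ≈ 0.63 → the study is underpowered (power < 0.80).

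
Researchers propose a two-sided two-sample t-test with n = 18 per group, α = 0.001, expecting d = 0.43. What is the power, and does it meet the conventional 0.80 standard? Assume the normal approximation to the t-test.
Power ≈ 0.02; the study is underpowered (power < 0.80)

Power calculation (two-sample t-test, normal approximation):
z_β = d · √(n/2) - z_{α/2}
z_β = 0.43 · √(18/2) - 3.291
z_β = 0.43 · 3.000 - 3.291
z_β = -2.001

Power = Φ(z_β) = Φ(-2.001) ≈ 0.023

Effect size d = 0.43 is small by Cohen's convention (0.2/0.5/0.8).

Threshold: power ≥ 0.80 is conventionally adequate.
Power ≈ 0.02 → the study is underpowered (power < 0.80).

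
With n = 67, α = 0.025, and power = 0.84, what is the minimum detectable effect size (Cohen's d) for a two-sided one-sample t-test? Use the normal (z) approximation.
d ≈ 0.40

Minimum detectable effect (one-sample t-test, normal approximation):
d = (z_{α/2} + z_β) / √n
d = (2.241 + 0.994) / √67
d = 3.236 / 8.185
d ≈ 0.40

By Cohen's convention (0.2 small / 0.5 medium / 0.8 large): small effect.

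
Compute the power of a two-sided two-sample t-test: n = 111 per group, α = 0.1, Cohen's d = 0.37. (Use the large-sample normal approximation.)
Power ≈ 0.87

Power calculation (two-sample t-test, normal approximation):
z_β = d · √(n/2) - z_{α/2}
z_β = 0.37 · √(111/2) - 1.645
z_β = 0.37 · 7.450 - 1.645
z_β = 1.112

Power = Φ(z_β) = Φ(1.112) ≈ 0.867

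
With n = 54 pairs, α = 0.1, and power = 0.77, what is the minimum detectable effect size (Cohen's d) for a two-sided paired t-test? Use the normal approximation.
d ≈ 0.32

Minimum detectable effect (paired t-test, normal approximation):
d = (z_{α/2} + z_β) / √n
d = (1.645 + 0.739) / √54
d = 2.384 / 7.348
d ≈ 0.32

By Cohen's convention (0.2 small / 0.5 medium / 0.8 large): small effect.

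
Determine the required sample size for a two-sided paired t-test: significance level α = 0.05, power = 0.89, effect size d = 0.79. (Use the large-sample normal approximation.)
n = 17 pairs

Sample size formula (paired t-test, normal approximation):
n = ((z_{α/2} + z_β) / d)²

z_{α/2} = 1.960 (for α = 0.05, two-sided)
z_β = 1.227 (for power = 0.89)
d = 0.79

n = ((1.960 + 1.227) / 0.79)²
n = (4.034)²
n ≈ 16.27
Round up to the next whole number: n = 17 pairs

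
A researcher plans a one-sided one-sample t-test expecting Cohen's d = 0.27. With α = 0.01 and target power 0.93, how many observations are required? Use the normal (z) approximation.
n = 199

Sample size formula (one-sample t-test, normal approximation):
n = ((z_α + z_β) / d)²

z_α = 2.326 (for α = 0.01, one-sided)
z_β = 1.476 (for power = 0.93)
d = 0.27

n = ((2.326 + 1.476) / 0.27)²
n = (14.081)²
n ≈ 198.27
Round up to the next whole number: n = 199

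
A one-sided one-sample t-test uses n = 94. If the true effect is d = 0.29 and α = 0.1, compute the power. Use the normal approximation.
Power ≈ 0.94

Power calculation (one-sample t-test, normal approximation):
z_β = d · √n - z_α
z_β = 0.29 · √94 - 1.282
z_β = 0.29 · 9.695 - 1.282
z_β = 1.530

Power = Φ(z_β) = Φ(1.530) ≈ 0.937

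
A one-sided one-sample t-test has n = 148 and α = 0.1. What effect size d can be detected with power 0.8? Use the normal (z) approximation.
d ≈ 0.17

Minimum detectable effect (one-sample t-test, normal approximation):
d = (z_α + z_β) / √n
d = (1.282 + 0.842) / √148
d = 2.123 / 12.166
d ≈ 0.17

By Cohen's convention (0.2 small / 0.5 medium / 0.8 large): very small effect.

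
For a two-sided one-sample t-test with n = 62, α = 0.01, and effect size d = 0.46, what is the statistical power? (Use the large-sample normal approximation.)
Power ≈ 0.85

Power calculation (one-sample t-test, normal approximation):
z_β = d · √n - z_{α/2}
z_β = 0.46 · √62 - 2.576
z_β = 0.46 · 7.874 - 2.576
z_β = 1.046

Power = Φ(z_β) = Φ(1.046) ≈ 0.852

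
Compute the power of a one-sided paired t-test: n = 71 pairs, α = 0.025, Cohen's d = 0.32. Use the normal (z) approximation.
Power ≈ 0.77

Power calculation (paired t-test, normal approximation):
z_β = d · √n - z_α
z_β = 0.32 · √71 - 1.960
z_β = 0.32 · 8.426 - 1.960
z_β = 0.736

Power = Φ(z_β) = Φ(0.736) ≈ 0.769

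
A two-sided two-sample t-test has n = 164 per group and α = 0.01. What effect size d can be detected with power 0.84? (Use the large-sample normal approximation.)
d ≈ 0.39

Minimum detectable effect (two-sample t-test, normal approximation):
d = (z_{α/2} + z_β) / √(n/2)
d = (2.576 + 0.994) / √(164/2)
d = 3.570 / 9.055
d ≈ 0.39

By Cohen's convention (0.2 small / 0.5 medium / 0.8 large): small effect.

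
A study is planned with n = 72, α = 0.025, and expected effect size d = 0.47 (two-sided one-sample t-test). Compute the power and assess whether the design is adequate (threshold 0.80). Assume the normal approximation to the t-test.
Power ≈ 0.96; the study is adequately powered (power ≥ 0.80)

Power calculation (one-sample t-test, normal approximation):
z_β = d · √n - z_{α/2}
z_β = 0.47 · √72 - 2.241
z_β = 0.47 · 8.485 - 2.241
z_β = 1.747

Power = Φ(z_β) = Φ(1.747) ≈ 0.960

Effect size d = 0.47 is small by Cohen's convention (0.2/0.5/0.8).

Threshold: power ≥ 0.80 is conventionally adequate.
Power ≈ 0.96 → the study is adequately powered (power ≥ 0.80).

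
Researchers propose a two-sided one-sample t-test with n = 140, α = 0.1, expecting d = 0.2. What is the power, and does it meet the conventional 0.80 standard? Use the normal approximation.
Power ≈ 0.76; the study is underpowered (power < 0.80)

Power calculation (one-sample t-test, normal approximation):
z_β = d · √n - z_{α/2}
z_β = 0.2 · √140 - 1.645
z_β = 0.2 · 11.832 - 1.645
z_β = 0.722

Power = Φ(z_β) = Φ(0.722) ≈ 0.765

Effect size d = 0.2 is small by Cohen's convention (0.2/0.5/0.8).

Threshold: power ≥ 0.80 is conventionally adequate.
Power ≈ 0.76 → the study is underpowered (power < 0.80).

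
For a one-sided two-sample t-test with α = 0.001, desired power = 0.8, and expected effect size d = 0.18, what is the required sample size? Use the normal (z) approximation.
n = 955 per group

Sample size formula (two-sample t-test, normal approximation):
n = 2 · ((z_α + z_β) / d)²

z_α = 3.090 (for α = 0.001, one-sided)
z_β = 0.842 (for power = 0.8)
d = 0.18

n = 2 · ((3.090 + 0.842) / 0.18)²
n = 2 · (21.844)²
n ≈ 954.32
Round up to the next whole number: n = 955 per group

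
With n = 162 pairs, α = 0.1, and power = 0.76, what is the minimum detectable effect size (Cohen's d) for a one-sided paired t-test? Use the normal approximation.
d ≈ 0.16

Minimum detectable effect (paired t-test, normal approximation):
d = (z_α + z_β) / √n
d = (1.282 + 0.706) / √162
d = 1.988 / 12.728
d ≈ 0.16

By Cohen's convention (0.2 small / 0.5 medium / 0.8 large): very small effect.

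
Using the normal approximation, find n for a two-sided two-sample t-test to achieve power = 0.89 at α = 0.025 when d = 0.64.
n = 59 per group

Sample size formula (two-sample t-test, normal approximation):
n = 2 · ((z_{α/2} + z_β) / d)²

z_{α/2} = 2.241 (for α = 0.025, two-sided)
z_β = 1.227 (for power = 0.89)
d = 0.64

n = 2 · ((2.241 + 1.227) / 0.64)²
n = 2 · (5.419)²
n ≈ 58.73
Round up to the next whole number: n = 59 per group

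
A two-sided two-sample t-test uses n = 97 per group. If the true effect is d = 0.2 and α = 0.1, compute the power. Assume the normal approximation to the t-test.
Power ≈ 0.40

Power calculation (two-sample t-test, normal approximation):
z_β = d · √(n/2) - z_{α/2}
z_β = 0.2 · √(97/2) - 1.645
z_β = 0.2 · 6.964 - 1.645
z_β = -0.252

Power = Φ(z_β) = Φ(-0.252) ≈ 0.401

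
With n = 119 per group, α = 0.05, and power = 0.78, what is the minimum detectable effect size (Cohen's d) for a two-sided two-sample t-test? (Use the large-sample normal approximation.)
d ≈ 0.35

Minimum detectable effect (two-sample t-test, normal approximation):
d = (z_{α/2} + z_β) / √(n/2)
d = (1.960 + 0.772) / √(119/2)
d = 2.732 / 7.714
d ≈ 0.35

By Cohen's convention (0.2 small / 0.5 medium / 0.8 large): small effect.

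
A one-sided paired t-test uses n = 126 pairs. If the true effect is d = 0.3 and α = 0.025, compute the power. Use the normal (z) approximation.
Power ≈ 0.92

Power calculation (paired t-test, normal approximation):
z_β = d · √n - z_α
z_β = 0.3 · √126 - 1.960
z_β = 0.3 · 11.225 - 1.960
z_β = 1.408

Power = Φ(z_β) = Φ(1.408) ≈ 0.920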